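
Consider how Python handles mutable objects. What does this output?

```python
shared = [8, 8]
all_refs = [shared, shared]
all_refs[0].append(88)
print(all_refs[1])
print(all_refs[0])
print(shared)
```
[8, 8, 88]
[8, 8, 88]
[8, 8, 88]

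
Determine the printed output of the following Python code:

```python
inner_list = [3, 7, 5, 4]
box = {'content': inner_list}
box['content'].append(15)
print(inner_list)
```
[3, 7, 5, 4, 15]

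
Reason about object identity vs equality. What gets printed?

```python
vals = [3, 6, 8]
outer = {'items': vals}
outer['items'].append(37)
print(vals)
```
[3, 6, 8, 37]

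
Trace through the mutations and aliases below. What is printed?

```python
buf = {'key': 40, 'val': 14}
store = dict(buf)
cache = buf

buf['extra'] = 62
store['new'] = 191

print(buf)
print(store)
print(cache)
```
{'key': 40, 'val': 14, 'extra': 62}
{'key': 40, 'val': 14, 'new': 191}
{'key': 40, 'val': 14, 'extra': 62}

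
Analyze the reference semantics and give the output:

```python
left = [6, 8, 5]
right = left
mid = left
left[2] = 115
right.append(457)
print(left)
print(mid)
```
[6, 8, 115, 457]
[6, 8, 115, 457]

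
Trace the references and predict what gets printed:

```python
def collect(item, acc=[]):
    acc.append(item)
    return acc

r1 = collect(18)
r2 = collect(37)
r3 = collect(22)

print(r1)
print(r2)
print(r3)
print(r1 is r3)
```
[18, 37, 22]
[18, 37, 22]
[18, 37, 22]
True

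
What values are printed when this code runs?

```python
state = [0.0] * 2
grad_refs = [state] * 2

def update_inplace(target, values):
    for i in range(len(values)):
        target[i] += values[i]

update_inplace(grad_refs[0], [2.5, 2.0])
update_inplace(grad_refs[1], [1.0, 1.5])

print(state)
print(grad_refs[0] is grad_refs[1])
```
[3.5, 3.5]
True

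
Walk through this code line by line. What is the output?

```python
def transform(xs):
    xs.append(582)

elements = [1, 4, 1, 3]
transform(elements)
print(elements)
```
[1, 4, 1, 3, 582]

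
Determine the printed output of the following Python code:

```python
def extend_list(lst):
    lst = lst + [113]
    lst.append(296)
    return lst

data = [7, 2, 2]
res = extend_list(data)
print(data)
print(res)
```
[7, 2, 2]
[7, 2, 2, 113, 296]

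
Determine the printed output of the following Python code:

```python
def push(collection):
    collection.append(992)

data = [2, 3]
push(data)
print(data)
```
[2, 3, 992]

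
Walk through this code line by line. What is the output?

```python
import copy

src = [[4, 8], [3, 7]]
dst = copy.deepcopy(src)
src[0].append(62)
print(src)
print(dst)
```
[[4, 8, 62], [3, 7]]
[[4, 8], [3, 7]]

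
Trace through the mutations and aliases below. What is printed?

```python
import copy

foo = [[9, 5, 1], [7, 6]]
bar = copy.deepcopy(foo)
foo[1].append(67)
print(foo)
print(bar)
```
[[9, 5, 1], [7, 6, 67]]
[[9, 5, 1], [7, 6]]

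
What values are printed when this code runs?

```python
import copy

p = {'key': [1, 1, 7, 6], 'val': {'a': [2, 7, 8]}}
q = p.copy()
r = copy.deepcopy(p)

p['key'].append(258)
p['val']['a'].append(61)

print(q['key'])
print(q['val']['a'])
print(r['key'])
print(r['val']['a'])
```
[1, 1, 7, 6, 258]
[2, 7, 8, 61]
[1, 1, 7, 6]
[2, 7, 8]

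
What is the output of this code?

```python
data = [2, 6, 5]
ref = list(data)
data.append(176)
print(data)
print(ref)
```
[2, 6, 5, 176]
[2, 6, 5]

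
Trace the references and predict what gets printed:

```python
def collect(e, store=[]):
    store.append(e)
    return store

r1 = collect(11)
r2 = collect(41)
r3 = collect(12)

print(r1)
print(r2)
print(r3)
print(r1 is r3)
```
[11, 41, 12]
[11, 41, 12]
[11, 41, 12]
True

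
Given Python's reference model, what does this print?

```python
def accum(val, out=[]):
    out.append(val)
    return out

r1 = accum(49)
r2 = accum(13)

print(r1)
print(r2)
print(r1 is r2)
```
[49, 13]
[49, 13]
True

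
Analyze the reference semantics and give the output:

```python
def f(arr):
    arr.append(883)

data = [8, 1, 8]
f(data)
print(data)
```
[8, 1, 8, 883]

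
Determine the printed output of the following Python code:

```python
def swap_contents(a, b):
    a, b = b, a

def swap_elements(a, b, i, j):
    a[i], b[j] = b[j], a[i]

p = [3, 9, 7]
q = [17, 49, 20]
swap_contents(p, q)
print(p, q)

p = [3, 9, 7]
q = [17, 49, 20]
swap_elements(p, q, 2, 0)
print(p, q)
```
[3, 9, 7] [17, 49, 20]
[3, 9, 17] [7, 49, 20]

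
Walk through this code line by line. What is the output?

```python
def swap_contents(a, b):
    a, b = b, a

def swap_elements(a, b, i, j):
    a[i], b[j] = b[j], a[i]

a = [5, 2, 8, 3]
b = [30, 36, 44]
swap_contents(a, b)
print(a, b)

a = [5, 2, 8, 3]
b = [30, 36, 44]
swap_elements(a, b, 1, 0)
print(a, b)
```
[5, 2, 8, 3] [30, 36, 44]
[5, 30, 8, 3] [2, 36, 44]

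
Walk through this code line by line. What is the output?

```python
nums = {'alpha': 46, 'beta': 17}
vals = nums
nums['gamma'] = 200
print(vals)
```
{'alpha': 46, 'beta': 17, 'gamma': 200}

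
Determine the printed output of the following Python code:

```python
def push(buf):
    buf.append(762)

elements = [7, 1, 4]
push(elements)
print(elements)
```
[7, 1, 4, 762]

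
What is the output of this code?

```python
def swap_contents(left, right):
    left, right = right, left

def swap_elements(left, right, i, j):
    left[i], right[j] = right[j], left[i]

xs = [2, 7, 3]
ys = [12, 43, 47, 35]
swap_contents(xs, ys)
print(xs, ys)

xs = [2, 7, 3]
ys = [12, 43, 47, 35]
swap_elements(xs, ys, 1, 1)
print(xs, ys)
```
[2, 7, 3] [12, 43, 47, 35]
[2, 43, 3] [12, 7, 47, 35]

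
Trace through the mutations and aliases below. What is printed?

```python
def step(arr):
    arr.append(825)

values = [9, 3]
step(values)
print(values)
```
[9, 3, 825]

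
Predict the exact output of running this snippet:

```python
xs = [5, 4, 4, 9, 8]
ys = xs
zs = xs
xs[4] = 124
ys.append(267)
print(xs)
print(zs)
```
[5, 4, 4, 9, 124, 267]
[5, 4, 4, 9, 124, 267]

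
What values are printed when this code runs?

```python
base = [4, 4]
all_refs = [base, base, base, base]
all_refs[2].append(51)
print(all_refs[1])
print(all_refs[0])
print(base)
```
[4, 4, 51]
[4, 4, 51]
[4, 4, 51]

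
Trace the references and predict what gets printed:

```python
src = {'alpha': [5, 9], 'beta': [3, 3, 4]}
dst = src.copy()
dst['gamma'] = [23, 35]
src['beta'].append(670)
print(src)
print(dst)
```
{'alpha': [5, 9], 'beta': [3, 3, 4, 670]}
{'alpha': [5, 9], 'beta': [3, 3, 4, 670], 'gamma': [23, 35]}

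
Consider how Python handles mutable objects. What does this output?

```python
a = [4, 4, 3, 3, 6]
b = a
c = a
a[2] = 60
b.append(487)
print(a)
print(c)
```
[4, 4, 60, 3, 6, 487]
[4, 4, 60, 3, 6, 487]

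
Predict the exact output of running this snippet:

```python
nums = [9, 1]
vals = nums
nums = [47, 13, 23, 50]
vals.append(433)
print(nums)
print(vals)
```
[47, 13, 23, 50]
[9, 1, 433]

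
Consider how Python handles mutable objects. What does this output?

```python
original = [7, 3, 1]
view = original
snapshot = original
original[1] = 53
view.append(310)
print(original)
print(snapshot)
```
[7, 53, 1, 310]
[7, 53, 1, 310]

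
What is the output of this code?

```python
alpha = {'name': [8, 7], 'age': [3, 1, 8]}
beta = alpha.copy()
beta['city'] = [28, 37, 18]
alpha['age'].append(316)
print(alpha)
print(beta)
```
{'name': [8, 7], 'age': [3, 1, 8, 316]}
{'name': [8, 7], 'age': [3, 1, 8, 316], 'city': [28, 37, 18]}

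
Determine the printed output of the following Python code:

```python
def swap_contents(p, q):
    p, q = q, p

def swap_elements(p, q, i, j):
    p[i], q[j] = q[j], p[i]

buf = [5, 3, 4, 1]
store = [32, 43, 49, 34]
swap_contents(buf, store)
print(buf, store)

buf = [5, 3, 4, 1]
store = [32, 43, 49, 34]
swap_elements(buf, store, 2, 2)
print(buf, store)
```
[5, 3, 4, 1] [32, 43, 49, 34]
[5, 3, 49, 1] [32, 43, 4, 34]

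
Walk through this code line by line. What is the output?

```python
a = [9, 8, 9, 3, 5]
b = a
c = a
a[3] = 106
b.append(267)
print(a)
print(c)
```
[9, 8, 9, 106, 5, 267]
[9, 8, 9, 106, 5, 267]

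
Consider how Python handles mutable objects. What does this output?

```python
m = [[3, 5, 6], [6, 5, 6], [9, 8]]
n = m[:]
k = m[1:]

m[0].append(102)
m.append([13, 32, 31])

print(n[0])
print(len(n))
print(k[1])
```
[3, 5, 6, 102]
3
[9, 8]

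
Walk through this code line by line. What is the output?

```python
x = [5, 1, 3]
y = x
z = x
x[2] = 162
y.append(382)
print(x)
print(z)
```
[5, 1, 162, 382]
[5, 1, 162, 382]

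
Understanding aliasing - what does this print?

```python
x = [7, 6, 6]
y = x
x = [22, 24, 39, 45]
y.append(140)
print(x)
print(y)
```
[22, 24, 39, 45]
[7, 6, 6, 140]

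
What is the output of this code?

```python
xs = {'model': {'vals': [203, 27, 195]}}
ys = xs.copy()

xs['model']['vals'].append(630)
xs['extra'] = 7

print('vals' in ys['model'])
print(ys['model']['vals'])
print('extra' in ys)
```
True
[203, 27, 195, 630]
False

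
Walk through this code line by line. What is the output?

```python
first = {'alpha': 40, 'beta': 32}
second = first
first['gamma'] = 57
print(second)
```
{'alpha': 40, 'beta': 32, 'gamma': 57}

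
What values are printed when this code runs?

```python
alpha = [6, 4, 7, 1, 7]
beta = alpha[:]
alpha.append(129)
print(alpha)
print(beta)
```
[6, 4, 7, 1, 7, 129]
[6, 4, 7, 1, 7]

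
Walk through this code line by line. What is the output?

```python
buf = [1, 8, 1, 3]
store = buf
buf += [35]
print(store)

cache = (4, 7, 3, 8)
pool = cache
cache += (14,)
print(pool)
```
[1, 8, 1, 3, 35]
(4, 7, 3, 8)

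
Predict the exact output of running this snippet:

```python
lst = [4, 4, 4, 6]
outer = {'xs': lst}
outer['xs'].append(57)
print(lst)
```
[4, 4, 4, 6, 57]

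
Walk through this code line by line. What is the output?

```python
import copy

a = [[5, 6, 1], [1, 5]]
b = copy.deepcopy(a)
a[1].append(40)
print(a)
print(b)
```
[[5, 6, 1], [1, 5, 40]]
[[5, 6, 1], [1, 5]]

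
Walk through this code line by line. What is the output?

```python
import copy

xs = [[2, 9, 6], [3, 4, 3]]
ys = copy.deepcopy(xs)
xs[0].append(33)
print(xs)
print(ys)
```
[[2, 9, 6, 33], [3, 4, 3]]
[[2, 9, 6], [3, 4, 3]]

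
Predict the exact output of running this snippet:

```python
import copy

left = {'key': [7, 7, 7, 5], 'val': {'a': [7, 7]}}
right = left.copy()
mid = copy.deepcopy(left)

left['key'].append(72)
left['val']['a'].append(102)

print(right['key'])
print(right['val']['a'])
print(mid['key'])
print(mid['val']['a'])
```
[7, 7, 7, 5, 72]
[7, 7, 102]
[7, 7, 7, 5]
[7, 7]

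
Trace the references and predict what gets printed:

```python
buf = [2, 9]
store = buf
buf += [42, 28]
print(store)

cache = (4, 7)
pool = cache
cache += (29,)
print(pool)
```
[2, 9, 42, 28]
(4, 7)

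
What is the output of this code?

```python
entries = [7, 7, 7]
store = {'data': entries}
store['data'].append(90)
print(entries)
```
[7, 7, 7, 90]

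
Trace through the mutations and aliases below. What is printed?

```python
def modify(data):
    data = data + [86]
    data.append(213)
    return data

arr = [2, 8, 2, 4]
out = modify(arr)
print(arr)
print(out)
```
[2, 8, 2, 4]
[2, 8, 2, 4, 86, 213]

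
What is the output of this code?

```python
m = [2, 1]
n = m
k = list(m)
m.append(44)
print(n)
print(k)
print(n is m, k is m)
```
[2, 1, 44]
[2, 1]
True False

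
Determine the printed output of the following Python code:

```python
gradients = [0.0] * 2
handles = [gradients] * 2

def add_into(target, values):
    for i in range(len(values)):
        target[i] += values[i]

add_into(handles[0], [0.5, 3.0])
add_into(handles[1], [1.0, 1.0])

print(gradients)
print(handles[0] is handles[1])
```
[1.5, 4.0]
True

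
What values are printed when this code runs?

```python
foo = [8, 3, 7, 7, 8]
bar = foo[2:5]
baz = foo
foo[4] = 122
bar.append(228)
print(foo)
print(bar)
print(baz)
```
[8, 3, 7, 7, 122]
[7, 7, 8, 228]
[8, 3, 7, 7, 122]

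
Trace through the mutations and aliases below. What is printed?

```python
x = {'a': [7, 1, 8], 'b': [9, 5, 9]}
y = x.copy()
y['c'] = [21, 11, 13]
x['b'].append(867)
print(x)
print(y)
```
{'a': [7, 1, 8], 'b': [9, 5, 9, 867]}
{'a': [7, 1, 8], 'b': [9, 5, 9, 867], 'c': [21, 11, 13]}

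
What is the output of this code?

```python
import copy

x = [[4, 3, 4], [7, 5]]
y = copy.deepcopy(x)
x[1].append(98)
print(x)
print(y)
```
[[4, 3, 4], [7, 5, 98]]
[[4, 3, 4], [7, 5]]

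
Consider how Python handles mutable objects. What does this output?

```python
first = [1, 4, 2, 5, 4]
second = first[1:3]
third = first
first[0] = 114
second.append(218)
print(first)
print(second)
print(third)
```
[114, 4, 2, 5, 4]
[4, 2, 218]
[114, 4, 2, 5, 4]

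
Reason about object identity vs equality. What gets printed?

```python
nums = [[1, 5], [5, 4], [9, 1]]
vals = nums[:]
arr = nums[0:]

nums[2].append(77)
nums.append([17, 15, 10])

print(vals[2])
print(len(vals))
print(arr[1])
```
[9, 1, 77]
3
[5, 4]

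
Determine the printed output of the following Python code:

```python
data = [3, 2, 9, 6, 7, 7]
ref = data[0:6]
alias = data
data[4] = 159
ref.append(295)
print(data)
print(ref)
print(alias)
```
[3, 2, 9, 6, 159, 7]
[3, 2, 9, 6, 7, 7, 295]
[3, 2, 9, 6, 159, 7]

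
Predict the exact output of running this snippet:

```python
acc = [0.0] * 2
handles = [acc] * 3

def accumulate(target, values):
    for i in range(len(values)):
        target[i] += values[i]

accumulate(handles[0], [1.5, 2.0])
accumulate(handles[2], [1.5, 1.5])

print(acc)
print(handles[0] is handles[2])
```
[3.0, 3.5]
True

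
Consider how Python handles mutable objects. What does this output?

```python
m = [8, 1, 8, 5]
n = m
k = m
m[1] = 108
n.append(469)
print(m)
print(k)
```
[8, 108, 8, 5, 469]
[8, 108, 8, 5, 469]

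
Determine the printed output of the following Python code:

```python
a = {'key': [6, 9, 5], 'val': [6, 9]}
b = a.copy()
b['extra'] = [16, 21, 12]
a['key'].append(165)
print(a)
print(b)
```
{'key': [6, 9, 5, 165], 'val': [6, 9]}
{'key': [6, 9, 5, 165], 'val': [6, 9], 'extra': [16, 21, 12]}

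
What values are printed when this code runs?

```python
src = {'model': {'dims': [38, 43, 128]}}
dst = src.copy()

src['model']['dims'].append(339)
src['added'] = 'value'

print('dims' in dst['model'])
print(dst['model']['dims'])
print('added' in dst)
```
True
[38, 43, 128, 339]
False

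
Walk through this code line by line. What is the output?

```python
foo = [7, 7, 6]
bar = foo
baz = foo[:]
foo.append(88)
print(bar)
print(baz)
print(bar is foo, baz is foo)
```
[7, 7, 6, 88]
[7, 7, 6]
True False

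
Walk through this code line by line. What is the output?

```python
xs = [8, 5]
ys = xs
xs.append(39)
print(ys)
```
[8, 5, 39]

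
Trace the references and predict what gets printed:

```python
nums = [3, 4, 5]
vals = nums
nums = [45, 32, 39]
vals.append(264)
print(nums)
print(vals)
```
[45, 32, 39]
[3, 4, 5, 264]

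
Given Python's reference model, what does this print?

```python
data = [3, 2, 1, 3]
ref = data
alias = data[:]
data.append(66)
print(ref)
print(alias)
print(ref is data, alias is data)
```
[3, 2, 1, 3, 66]
[3, 2, 1, 3]
True False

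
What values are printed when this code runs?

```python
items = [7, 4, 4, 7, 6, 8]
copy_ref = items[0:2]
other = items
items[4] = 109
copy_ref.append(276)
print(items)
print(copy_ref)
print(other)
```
[7, 4, 4, 7, 109, 8]
[7, 4, 276]
[7, 4, 4, 7, 109, 8]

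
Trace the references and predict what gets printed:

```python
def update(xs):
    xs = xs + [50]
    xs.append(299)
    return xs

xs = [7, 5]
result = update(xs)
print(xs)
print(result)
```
[7, 5]
[7, 5, 50, 299]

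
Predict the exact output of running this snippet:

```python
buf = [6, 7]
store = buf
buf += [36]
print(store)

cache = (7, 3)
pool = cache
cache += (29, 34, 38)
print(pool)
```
[6, 7, 36]
(7, 3)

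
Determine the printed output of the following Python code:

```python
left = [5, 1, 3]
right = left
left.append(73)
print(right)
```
[5, 1, 3, 73]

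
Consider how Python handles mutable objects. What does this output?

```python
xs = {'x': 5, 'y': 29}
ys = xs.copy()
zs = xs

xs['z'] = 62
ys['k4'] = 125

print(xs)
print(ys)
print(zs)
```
{'x': 5, 'y': 29, 'z': 62}
{'x': 5, 'y': 29, 'k4': 125}
{'x': 5, 'y': 29, 'z': 62}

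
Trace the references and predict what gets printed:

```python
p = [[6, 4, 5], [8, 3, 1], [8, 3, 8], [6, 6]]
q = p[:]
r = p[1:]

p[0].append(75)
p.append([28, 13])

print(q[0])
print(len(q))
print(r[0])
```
[6, 4, 5, 75]
4
[8, 3, 1]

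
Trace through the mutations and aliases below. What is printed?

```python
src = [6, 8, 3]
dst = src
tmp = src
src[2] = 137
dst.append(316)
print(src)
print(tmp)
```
[6, 8, 137, 316]
[6, 8, 137, 316]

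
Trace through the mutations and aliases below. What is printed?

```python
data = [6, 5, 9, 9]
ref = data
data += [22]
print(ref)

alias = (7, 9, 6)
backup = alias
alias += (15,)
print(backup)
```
[6, 5, 9, 9, 22]
(7, 9, 6)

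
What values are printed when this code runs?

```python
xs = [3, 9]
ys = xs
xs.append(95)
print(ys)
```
[3, 9, 95]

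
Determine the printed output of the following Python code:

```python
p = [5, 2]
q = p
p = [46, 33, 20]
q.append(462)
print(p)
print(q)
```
[46, 33, 20]
[5, 2, 462]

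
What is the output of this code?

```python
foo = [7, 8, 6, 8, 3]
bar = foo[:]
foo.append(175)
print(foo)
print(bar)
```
[7, 8, 6, 8, 3, 175]
[7, 8, 6, 8, 3]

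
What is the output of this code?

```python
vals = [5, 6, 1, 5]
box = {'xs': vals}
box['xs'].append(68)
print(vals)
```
[5, 6, 1, 5, 68]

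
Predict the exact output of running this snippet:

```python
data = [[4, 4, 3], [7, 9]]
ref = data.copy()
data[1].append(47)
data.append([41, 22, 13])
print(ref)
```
[[4, 4, 3], [7, 9, 47]]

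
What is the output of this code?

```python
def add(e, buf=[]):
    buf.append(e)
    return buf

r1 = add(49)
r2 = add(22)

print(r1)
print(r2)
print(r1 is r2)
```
[49, 22]
[49, 22]
True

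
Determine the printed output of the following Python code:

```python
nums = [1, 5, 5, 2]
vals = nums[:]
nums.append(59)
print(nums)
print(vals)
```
[1, 5, 5, 2, 59]
[1, 5, 5, 2]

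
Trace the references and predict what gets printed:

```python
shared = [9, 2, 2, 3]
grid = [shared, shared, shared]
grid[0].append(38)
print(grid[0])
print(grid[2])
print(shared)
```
[9, 2, 2, 3, 38]
[9, 2, 2, 3, 38]
[9, 2, 2, 3, 38]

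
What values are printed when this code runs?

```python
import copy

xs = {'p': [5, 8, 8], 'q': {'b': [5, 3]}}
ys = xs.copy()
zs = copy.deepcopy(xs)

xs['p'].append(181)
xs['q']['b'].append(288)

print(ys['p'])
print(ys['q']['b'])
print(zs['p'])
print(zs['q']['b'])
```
[5, 8, 8, 181]
[5, 3, 288]
[5, 8, 8]
[5, 3]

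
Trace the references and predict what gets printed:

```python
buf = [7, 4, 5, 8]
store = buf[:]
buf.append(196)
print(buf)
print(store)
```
[7, 4, 5, 8, 196]
[7, 4, 5, 8]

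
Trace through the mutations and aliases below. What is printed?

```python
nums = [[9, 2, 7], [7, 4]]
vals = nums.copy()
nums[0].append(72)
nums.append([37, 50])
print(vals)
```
[[9, 2, 7, 72], [7, 4]]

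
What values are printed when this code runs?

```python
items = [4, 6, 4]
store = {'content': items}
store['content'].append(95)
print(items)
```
[4, 6, 4, 95]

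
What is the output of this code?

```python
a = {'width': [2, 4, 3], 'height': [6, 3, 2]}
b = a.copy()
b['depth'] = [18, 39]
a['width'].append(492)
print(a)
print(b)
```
{'width': [2, 4, 3, 492], 'height': [6, 3, 2]}
{'width': [2, 4, 3, 492], 'height': [6, 3, 2], 'depth': [18, 39]}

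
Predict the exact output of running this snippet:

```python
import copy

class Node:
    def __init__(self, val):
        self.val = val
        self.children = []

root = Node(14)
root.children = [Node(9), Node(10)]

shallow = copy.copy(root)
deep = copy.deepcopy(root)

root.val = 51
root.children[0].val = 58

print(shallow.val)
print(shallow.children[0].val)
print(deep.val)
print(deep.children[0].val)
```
14
58
14
9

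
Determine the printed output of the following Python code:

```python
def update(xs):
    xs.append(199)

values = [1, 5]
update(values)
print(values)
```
[1, 5, 199]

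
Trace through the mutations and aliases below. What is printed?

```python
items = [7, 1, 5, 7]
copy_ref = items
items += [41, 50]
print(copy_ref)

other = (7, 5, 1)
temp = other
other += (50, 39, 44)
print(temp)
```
[7, 1, 5, 7, 41, 50]
(7, 5, 1)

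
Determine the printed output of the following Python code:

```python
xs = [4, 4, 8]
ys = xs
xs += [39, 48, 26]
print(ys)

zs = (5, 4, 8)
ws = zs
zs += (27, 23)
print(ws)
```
[4, 4, 8, 39, 48, 26]
(5, 4, 8)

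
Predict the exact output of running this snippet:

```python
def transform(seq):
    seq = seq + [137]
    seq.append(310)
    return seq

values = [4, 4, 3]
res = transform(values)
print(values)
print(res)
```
[4, 4, 3]
[4, 4, 3, 137, 310]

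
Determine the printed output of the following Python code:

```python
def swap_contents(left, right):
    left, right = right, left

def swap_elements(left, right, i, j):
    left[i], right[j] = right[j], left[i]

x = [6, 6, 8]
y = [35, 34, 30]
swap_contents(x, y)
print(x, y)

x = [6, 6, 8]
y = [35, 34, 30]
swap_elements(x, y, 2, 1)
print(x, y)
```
[6, 6, 8] [35, 34, 30]
[6, 6, 34] [35, 8, 30]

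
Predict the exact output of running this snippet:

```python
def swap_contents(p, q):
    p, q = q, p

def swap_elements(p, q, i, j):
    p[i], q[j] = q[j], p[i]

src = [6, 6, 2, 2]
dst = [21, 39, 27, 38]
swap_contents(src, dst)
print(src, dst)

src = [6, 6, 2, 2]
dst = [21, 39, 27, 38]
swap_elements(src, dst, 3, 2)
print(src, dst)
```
[6, 6, 2, 2] [21, 39, 27, 38]
[6, 6, 2, 27] [21, 39, 2, 38]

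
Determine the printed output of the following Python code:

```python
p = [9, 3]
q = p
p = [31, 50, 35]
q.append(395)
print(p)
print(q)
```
[31, 50, 35]
[9, 3, 395]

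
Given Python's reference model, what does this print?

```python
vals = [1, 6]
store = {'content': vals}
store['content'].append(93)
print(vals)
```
[1, 6, 93]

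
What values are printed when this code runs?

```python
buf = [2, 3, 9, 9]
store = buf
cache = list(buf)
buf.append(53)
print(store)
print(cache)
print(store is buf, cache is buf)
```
[2, 3, 9, 9, 53]
[2, 3, 9, 9]
True False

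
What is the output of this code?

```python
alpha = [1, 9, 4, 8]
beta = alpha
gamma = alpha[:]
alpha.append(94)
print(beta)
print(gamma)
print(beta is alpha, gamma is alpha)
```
[1, 9, 4, 8, 94]
[1, 9, 4, 8]
True False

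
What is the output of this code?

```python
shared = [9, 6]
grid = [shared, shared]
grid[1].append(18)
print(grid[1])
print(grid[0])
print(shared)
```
[9, 6, 18]
[9, 6, 18]
[9, 6, 18]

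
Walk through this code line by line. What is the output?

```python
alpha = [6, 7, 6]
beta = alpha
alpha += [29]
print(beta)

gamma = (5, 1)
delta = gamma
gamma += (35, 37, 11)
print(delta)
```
[6, 7, 6, 29]
(5, 1)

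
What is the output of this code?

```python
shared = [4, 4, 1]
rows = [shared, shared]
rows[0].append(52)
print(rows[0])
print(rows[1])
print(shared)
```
[4, 4, 1, 52]
[4, 4, 1, 52]
[4, 4, 1, 52]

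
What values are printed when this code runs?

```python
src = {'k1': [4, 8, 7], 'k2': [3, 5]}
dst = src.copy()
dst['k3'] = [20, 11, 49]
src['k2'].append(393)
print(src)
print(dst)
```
{'k1': [4, 8, 7], 'k2': [3, 5, 393]}
{'k1': [4, 8, 7], 'k2': [3, 5, 393], 'k3': [20, 11, 49]}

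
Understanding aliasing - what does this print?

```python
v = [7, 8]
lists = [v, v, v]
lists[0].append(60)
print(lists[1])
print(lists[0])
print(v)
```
[7, 8, 60]
[7, 8, 60]
[7, 8, 60]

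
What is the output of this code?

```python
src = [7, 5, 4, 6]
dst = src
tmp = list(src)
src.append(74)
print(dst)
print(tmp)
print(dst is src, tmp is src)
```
[7, 5, 4, 6, 74]
[7, 5, 4, 6]
True False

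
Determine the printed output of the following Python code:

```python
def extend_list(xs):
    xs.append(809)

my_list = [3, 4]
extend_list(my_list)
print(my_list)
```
[3, 4, 809]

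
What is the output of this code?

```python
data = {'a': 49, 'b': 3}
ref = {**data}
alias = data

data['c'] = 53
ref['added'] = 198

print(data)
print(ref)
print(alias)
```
{'a': 49, 'b': 3, 'c': 53}
{'a': 49, 'b': 3, 'added': 198}
{'a': 49, 'b': 3, 'c': 53}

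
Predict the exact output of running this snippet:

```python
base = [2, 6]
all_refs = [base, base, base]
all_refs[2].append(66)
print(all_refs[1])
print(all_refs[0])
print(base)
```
[2, 6, 66]
[2, 6, 66]
[2, 6, 66]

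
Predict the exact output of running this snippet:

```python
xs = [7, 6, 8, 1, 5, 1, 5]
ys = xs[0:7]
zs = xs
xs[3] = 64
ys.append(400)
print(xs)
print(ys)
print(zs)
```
[7, 6, 8, 64, 5, 1, 5]
[7, 6, 8, 1, 5, 1, 5, 400]
[7, 6, 8, 64, 5, 1, 5]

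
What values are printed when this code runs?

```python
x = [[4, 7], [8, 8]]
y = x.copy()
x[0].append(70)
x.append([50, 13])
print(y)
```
[[4, 7, 70], [8, 8]]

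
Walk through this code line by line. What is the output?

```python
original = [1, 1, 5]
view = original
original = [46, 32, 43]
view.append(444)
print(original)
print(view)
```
[46, 32, 43]
[1, 1, 5, 444]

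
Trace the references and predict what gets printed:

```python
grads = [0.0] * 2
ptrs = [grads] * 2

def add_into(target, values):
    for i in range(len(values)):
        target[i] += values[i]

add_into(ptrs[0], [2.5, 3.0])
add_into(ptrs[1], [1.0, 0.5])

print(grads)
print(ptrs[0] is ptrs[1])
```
[3.5, 3.5]
True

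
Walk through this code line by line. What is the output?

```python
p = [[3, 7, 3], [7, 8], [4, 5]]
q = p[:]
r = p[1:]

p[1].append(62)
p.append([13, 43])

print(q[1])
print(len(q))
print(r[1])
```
[7, 8, 62]
3
[4, 5]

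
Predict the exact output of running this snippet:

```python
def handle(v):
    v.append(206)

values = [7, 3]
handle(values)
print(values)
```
[7, 3, 206]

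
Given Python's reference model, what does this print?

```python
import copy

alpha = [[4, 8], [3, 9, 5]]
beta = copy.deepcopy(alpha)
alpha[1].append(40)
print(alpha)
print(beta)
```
[[4, 8], [3, 9, 5, 40]]
[[4, 8], [3, 9, 5]]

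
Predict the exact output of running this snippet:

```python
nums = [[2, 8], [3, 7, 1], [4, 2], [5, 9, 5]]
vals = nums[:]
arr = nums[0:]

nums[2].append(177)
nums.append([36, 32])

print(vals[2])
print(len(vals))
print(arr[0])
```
[4, 2, 177]
4
[2, 8]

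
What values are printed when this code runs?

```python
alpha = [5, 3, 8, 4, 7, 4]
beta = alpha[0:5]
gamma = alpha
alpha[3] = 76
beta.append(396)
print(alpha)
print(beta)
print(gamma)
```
[5, 3, 8, 76, 7, 4]
[5, 3, 8, 4, 7, 396]
[5, 3, 8, 76, 7, 4]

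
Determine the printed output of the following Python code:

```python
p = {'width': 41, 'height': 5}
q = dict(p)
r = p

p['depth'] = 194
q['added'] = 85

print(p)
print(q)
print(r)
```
{'width': 41, 'height': 5, 'depth': 194}
{'width': 41, 'height': 5, 'added': 85}
{'width': 41, 'height': 5, 'depth': 194}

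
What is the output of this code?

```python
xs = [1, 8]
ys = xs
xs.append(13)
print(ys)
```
[1, 8, 13]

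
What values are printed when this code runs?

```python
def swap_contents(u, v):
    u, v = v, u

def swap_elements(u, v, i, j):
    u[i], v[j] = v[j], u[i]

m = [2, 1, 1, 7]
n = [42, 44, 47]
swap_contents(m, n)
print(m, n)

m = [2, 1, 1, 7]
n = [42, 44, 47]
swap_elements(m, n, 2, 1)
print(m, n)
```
[2, 1, 1, 7] [42, 44, 47]
[2, 1, 44, 7] [42, 1, 47]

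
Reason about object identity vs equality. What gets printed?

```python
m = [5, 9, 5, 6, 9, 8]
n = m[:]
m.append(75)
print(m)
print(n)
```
[5, 9, 5, 6, 9, 8, 75]
[5, 9, 5, 6, 9, 8]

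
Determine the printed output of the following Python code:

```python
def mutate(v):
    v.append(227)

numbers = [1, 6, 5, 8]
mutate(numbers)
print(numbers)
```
[1, 6, 5, 8, 227]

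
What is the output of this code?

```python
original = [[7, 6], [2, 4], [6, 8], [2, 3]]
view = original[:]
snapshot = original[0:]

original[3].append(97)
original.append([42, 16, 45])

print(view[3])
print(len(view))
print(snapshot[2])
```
[2, 3, 97]
4
[6, 8]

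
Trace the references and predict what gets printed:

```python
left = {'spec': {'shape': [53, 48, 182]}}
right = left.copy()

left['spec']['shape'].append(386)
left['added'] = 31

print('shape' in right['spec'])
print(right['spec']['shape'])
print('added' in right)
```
True
[53, 48, 182, 386]
False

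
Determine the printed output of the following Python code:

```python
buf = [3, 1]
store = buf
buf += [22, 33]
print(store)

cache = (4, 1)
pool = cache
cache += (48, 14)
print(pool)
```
[3, 1, 22, 33]
(4, 1)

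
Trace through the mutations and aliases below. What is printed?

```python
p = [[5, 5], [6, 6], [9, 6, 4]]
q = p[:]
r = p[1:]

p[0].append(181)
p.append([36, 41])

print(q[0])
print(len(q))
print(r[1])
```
[5, 5, 181]
3
[9, 6, 4]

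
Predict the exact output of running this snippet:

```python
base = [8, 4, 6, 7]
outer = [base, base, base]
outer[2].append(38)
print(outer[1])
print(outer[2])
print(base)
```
[8, 4, 6, 7, 38]
[8, 4, 6, 7, 38]
[8, 4, 6, 7, 38]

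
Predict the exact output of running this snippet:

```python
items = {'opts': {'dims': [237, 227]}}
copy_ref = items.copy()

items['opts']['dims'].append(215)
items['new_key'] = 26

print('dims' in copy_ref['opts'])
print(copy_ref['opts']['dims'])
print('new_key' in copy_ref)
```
True
[237, 227, 215]
False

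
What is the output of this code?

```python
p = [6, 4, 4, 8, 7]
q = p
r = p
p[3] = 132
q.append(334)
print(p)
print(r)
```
[6, 4, 4, 132, 7, 334]
[6, 4, 4, 132, 7, 334]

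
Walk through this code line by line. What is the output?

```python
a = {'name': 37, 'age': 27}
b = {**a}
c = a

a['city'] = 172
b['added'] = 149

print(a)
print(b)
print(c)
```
{'name': 37, 'age': 27, 'city': 172}
{'name': 37, 'age': 27, 'added': 149}
{'name': 37, 'age': 27, 'city': 172}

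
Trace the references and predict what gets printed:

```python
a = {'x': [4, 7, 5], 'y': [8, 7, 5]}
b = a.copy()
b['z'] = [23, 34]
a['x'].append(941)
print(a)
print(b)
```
{'x': [4, 7, 5, 941], 'y': [8, 7, 5]}
{'x': [4, 7, 5, 941], 'y': [8, 7, 5], 'z': [23, 34]}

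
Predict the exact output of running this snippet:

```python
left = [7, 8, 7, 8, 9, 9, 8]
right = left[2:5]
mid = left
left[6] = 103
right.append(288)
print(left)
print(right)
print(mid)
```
[7, 8, 7, 8, 9, 9, 103]
[7, 8, 9, 288]
[7, 8, 7, 8, 9, 9, 103]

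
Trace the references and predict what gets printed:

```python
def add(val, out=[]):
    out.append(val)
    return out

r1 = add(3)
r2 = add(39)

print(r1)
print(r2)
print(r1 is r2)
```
[3, 39]
[3, 39]
True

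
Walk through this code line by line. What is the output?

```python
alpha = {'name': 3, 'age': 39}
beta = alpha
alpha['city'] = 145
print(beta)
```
{'name': 3, 'age': 39, 'city': 145}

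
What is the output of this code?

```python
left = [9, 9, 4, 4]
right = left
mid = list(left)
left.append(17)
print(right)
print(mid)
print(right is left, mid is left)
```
[9, 9, 4, 4, 17]
[9, 9, 4, 4]
True False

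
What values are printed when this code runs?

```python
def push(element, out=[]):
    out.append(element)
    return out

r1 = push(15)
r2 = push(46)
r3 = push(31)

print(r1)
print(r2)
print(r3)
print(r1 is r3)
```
[15, 46, 31]
[15, 46, 31]
[15, 46, 31]
True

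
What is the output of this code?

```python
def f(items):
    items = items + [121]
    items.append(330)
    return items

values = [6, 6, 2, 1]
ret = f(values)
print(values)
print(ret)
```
[6, 6, 2, 1]
[6, 6, 2, 1, 121, 330]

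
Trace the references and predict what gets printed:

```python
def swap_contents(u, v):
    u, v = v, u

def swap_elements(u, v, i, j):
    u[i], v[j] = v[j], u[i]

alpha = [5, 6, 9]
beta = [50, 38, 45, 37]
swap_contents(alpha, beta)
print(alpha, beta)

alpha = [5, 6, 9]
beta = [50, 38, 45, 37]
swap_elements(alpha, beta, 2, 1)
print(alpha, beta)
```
[5, 6, 9] [50, 38, 45, 37]
[5, 6, 38] [50, 9, 45, 37]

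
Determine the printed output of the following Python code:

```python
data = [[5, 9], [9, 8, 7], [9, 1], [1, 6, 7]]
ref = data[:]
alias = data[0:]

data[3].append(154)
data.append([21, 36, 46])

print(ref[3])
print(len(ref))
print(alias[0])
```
[1, 6, 7, 154]
4
[5, 9]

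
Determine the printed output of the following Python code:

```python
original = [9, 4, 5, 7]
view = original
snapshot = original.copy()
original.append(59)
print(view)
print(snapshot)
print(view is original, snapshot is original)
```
[9, 4, 5, 7, 59]
[9, 4, 5, 7]
True False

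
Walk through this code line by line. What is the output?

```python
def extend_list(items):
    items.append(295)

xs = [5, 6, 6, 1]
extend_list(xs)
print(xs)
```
[5, 6, 6, 1, 295]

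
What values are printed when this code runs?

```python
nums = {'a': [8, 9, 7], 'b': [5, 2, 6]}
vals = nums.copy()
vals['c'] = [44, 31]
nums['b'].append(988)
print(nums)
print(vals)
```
{'a': [8, 9, 7], 'b': [5, 2, 6, 988]}
{'a': [8, 9, 7], 'b': [5, 2, 6, 988], 'c': [44, 31]}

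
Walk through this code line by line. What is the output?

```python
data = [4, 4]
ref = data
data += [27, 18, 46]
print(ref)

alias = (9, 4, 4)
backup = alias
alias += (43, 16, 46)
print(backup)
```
[4, 4, 27, 18, 46]
(9, 4, 4)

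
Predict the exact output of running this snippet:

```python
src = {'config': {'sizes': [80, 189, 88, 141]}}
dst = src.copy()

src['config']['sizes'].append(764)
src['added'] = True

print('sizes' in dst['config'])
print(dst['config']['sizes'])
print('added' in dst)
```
True
[80, 189, 88, 141, 764]
False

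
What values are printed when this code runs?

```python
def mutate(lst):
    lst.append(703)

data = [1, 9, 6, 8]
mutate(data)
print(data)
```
[1, 9, 6, 8, 703]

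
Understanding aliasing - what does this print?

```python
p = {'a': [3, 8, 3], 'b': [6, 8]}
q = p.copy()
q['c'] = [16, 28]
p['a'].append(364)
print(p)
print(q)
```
{'a': [3, 8, 3, 364], 'b': [6, 8]}
{'a': [3, 8, 3, 364], 'b': [6, 8], 'c': [16, 28]}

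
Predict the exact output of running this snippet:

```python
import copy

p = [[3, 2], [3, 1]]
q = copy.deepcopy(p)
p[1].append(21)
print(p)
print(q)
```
[[3, 2], [3, 1, 21]]
[[3, 2], [3, 1]]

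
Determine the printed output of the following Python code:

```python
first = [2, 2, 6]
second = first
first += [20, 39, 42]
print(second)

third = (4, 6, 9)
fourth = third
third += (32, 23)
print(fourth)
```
[2, 2, 6, 20, 39, 42]
(4, 6, 9)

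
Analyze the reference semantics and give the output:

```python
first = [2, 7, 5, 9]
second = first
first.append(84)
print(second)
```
[2, 7, 5, 9, 84]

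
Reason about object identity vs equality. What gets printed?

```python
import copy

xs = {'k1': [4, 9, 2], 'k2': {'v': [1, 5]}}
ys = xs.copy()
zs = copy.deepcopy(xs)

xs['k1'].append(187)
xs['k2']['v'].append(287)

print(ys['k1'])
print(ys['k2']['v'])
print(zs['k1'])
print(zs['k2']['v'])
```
[4, 9, 2, 187]
[1, 5, 287]
[4, 9, 2]
[1, 5]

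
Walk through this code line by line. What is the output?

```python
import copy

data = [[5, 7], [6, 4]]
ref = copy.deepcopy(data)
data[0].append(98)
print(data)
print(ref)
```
[[5, 7, 98], [6, 4]]
[[5, 7], [6, 4]]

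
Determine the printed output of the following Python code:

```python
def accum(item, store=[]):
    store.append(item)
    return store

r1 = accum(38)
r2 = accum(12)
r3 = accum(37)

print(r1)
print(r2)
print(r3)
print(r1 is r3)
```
[38, 12, 37]
[38, 12, 37]
[38, 12, 37]
True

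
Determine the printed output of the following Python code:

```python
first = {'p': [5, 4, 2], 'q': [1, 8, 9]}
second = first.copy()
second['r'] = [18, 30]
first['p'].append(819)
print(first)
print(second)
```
{'p': [5, 4, 2, 819], 'q': [1, 8, 9]}
{'p': [5, 4, 2, 819], 'q': [1, 8, 9], 'r': [18, 30]}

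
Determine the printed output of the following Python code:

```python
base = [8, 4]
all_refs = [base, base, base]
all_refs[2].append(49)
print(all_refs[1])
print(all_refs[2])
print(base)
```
[8, 4, 49]
[8, 4, 49]
[8, 4, 49]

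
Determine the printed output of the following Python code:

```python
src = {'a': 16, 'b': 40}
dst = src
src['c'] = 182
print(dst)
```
{'a': 16, 'b': 40, 'c': 182}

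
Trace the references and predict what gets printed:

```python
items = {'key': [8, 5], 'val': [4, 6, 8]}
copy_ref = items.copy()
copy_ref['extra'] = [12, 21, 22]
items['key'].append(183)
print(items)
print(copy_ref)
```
{'key': [8, 5, 183], 'val': [4, 6, 8]}
{'key': [8, 5, 183], 'val': [4, 6, 8], 'extra': [12, 21, 22]}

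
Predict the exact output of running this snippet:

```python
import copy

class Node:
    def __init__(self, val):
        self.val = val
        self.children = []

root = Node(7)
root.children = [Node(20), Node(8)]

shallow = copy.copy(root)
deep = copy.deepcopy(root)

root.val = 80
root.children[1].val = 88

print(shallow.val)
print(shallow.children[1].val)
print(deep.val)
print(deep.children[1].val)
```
7
88
7
8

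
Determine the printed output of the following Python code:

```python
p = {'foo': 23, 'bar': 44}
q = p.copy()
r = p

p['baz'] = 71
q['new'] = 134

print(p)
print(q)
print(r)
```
{'foo': 23, 'bar': 44, 'baz': 71}
{'foo': 23, 'bar': 44, 'new': 134}
{'foo': 23, 'bar': 44, 'baz': 71}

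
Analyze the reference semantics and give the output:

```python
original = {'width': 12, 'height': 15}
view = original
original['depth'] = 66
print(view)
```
{'width': 12, 'height': 15, 'depth': 66}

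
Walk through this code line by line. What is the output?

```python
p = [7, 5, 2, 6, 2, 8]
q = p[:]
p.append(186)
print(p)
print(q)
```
[7, 5, 2, 6, 2, 8, 186]
[7, 5, 2, 6, 2, 8]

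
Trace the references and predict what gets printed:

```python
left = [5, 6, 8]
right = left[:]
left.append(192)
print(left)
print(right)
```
[5, 6, 8, 192]
[5, 6, 8]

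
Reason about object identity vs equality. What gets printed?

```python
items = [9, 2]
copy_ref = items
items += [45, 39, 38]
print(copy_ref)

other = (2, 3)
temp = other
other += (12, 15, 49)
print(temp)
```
[9, 2, 45, 39, 38]
(2, 3)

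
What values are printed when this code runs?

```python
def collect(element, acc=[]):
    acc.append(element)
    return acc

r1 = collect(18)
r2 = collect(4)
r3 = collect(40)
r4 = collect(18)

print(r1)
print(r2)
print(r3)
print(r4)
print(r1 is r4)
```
[18, 4, 40, 18]
[18, 4, 40, 18]
[18, 4, 40, 18]
[18, 4, 40, 18]
True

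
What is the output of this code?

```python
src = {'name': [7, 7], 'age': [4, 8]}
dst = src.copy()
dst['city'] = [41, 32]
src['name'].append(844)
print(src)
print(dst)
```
{'name': [7, 7, 844], 'age': [4, 8]}
{'name': [7, 7, 844], 'age': [4, 8], 'city': [41, 32]}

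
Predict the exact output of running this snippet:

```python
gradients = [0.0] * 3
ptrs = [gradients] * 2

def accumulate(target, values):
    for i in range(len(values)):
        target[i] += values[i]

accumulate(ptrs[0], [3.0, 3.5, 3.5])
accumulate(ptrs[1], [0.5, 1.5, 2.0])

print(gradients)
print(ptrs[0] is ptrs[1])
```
[3.5, 5.0, 5.5]
True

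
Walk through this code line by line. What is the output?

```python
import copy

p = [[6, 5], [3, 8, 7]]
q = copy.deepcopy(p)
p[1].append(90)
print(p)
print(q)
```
[[6, 5], [3, 8, 7, 90]]
[[6, 5], [3, 8, 7]]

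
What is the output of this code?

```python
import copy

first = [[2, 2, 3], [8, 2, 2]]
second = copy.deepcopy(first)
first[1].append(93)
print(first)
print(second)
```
[[2, 2, 3], [8, 2, 2, 93]]
[[2, 2, 3], [8, 2, 2]]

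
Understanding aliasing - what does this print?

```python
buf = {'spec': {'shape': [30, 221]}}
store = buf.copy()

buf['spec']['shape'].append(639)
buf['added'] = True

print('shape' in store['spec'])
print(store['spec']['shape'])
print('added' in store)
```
True
[30, 221, 639]
False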